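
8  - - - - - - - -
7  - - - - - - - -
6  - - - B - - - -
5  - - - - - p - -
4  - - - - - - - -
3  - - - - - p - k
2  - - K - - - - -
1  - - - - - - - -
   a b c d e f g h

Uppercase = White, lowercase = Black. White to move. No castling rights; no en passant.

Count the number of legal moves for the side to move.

White to move; king on c2.
In check: no.
Legal moves: Bf8, Bb8, Be7, Bc7, Be5, Bc5, Bf4, Bb4, Bg3, Ba3, Bh2, Kd3, Kc3, Kb3, Kd2, Kb2, Kd1, Kc1, Kb1.
Count: 19.

19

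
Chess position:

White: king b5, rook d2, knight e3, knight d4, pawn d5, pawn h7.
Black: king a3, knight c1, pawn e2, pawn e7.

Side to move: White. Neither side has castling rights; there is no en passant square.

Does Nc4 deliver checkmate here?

yes

After Nc4: black king on a3; in check: yes, from the white knight on c4.
King squares — a2: attacked by Rd2; b2: attacked by Rd2; b3: attacked by Nd4; a4: attacked by Kb5; b4: attacked by Kb5.
Black has no legal moves → checkmate.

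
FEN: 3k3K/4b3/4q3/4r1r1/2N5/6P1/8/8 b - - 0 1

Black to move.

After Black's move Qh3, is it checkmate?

yes

After Qh3: white king on h8; in check: yes, from the black queen on h3.
King squares — g7: attacked by Rg5; h7: attacked by Qh3; g8: attacked by Rg5.
White has no legal moves → checkmate.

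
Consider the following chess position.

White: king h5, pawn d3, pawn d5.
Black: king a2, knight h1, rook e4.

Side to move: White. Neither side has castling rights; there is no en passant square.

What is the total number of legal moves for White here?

White to move; king on h5.
In check: no.
Legal moves: Kh6, Kg6, Kg5, dxe4, d6, d4.
Count: 6.

6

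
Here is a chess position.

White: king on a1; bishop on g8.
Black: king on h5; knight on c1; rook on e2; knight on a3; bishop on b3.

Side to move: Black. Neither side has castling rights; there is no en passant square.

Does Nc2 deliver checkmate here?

After Nc2: white king on a1; in check: yes, from the black knight on c2.
White has 2 legal replies: Kb2, Kb1.
In check but a legal move exists → not checkmate.

no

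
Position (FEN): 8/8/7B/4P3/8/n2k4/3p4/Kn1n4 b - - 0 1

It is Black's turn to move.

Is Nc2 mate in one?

After Nc2: white king on a1; in check: yes, from the black knight on c2.
White has 2 legal replies: Ka2, Kxb1.
In check but a legal move exists → not checkmate.

no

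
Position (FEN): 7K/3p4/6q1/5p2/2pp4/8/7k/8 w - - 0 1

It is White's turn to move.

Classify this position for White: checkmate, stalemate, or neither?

White to move; white king on h8.
In check: no.
King squares — g7: attacked by Qg6; h7: attacked by Qg6; g8: attacked by Qg6.
Legal moves for White: none.
Not in check and no legal moves → stalemate.

stalemate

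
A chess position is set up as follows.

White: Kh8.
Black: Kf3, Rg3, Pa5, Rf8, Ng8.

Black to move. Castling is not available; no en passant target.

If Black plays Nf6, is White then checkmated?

After Nf6: white king on h8; in check: yes, from the black rook on f8.
King squares — g7: attacked by Rg3; h7: attacked by Nf6; g8: attacked by Rg3.
White has no legal moves → checkmate.

yes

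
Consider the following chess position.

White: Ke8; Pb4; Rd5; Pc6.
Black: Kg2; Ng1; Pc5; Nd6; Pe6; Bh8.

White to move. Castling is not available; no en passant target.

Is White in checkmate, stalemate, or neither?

neither

White to move; white king on e8.
In check: yes, from the black knight on d6.
Legal moves for White: Kf8, Kd8, Ke7, Kd7, Rxd6.
White is in check but has 5 legal moves → neither.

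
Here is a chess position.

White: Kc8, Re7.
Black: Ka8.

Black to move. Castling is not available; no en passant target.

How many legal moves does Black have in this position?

Black to move; king on a8.
In check: no.
Legal moves: none.
Count: 0.

0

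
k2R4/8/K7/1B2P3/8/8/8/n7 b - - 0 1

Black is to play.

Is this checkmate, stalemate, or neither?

Black to move; black king on a8.
In check: yes, from the white rook on d8.
King squares — a7: attacked by Ka6; b7: attacked by Ka6; b8: attacked by Rd8.
Legal moves for Black: none.
In check with no legal moves → checkmate.

checkmate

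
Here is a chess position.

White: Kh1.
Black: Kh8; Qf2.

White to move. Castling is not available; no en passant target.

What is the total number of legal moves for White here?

0

White to move; king on h1.
In check: no.
Legal moves: none.
Count: 0.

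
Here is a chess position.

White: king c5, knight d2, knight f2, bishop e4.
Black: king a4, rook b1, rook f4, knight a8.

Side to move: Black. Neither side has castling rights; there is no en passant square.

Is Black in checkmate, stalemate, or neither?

neither

Black to move; black king on a4.
In check: no.
Legal moves for Black include: Nc7, Nb6, Rf8, Rf7, Rf6, Rf5+, Rh4, Rg4, Rxe4, Rf3, Rxf2, Ka5, Ka3, Rb8, Rb7, Rb6, Rb5+, Rb4, ... (list truncated; more exist).
Black has legal moves and is not in check → neither.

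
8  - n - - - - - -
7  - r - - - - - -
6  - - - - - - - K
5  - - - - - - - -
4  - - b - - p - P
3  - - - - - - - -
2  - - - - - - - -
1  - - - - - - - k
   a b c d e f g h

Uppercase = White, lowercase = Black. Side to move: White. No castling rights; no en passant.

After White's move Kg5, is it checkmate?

After Kg5: black king on h1; in check: no.
Black is not in check, so this cannot be checkmate.

no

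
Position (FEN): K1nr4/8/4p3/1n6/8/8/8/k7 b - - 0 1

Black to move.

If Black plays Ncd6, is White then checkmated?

After Ncd6: white king on a8; in check: yes, from the black rook on d8.
King squares — a7: attacked by Nb5; b7: attacked by Nd6; b8: attacked by Rd8.
White has no legal moves → checkmate.

yes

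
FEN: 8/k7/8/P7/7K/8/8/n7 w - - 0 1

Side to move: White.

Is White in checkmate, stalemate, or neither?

neither

White to move; white king on h4.
In check: no.
Legal moves for White: Kh5, Kg5, Kg4, Kh3, Kg3, a6.
White has 6 legal moves and is not in check → neither.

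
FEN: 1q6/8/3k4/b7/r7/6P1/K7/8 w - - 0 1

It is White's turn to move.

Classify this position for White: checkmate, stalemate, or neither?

checkmate

White to move; white king on a2.
In check: yes, from the black rook on a4.
King squares — a1: attacked by Ra4; b1: attacked by Qb8; b2: attacked by Qb8; a3: attacked by Ra4; b3: attacked by Qb8.
Legal moves for White: none.
In check with no legal moves → checkmate.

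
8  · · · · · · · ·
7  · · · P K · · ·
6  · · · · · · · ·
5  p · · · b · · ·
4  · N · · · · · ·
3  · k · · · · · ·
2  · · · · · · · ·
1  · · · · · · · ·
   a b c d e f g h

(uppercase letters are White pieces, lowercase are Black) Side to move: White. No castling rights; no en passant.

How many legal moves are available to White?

15

White to move; king on e7.
In check: no.
Legal moves: Kf8, Ke8, Kd8, Kf7, Ke6, Nc6, Na6, Nd5, Nd3, Nc2, Na2, d8=Q, d8=R, d8=B, d8=N.
Count: 15.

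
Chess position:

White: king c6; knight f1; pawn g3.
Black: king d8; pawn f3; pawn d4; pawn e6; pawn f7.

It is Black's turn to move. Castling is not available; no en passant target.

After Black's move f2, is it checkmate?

After f2: white king on c6; in check: no.
White is not in check, so this cannot be checkmate.

no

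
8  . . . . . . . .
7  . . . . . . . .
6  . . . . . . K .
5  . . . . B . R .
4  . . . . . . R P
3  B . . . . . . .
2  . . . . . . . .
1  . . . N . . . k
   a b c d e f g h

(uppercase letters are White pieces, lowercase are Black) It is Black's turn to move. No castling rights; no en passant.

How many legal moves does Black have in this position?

Black to move; king on h1.
In check: no.
Legal moves: none.
Count: 0.

0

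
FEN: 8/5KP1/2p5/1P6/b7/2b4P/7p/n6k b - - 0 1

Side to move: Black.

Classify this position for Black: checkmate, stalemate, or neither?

Black to move; black king on h1.
In check: no.
Legal moves for Black include: Bxb5, Bb3+, Bc2, Bd1, Bxg7, Bf6, Be5, Ba5, Bd4, Bb4, Bd2, Bb2, Be1, Kg2, Kg1, Nb3, Nc2, cxb5, ... (list truncated; more exist).
Black has legal moves and is not in check → neither.

neither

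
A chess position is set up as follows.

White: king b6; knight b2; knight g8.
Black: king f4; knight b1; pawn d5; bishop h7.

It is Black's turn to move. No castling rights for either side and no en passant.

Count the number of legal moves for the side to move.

Black to move; king on f4.
In check: no.
Legal moves: Bxg8, Bg6, Bf5, Be4, Bd3, Bc2, Kg5, Kf5, Ke5, Kg4, Ke4, Kg3, Kf3, Ke3, Nc3, Na3, Nd2, d4.
Count: 18.

18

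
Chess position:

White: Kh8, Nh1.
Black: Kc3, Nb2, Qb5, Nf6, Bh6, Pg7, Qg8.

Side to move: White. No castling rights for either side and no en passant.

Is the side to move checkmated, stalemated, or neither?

White to move; white king on h8.
In check: yes, from the black queen on g8.
King squares — g7: attacked by Bh6; h7: attacked by Nf6; g8: attacked by Nf6.
Legal moves for White: none.
In check with no legal moves → checkmate.

checkmate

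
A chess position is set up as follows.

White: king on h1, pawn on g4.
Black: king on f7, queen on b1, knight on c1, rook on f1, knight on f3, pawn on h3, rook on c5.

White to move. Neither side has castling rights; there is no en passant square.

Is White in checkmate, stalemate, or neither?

checkmate

White to move; white king on h1.
In check: yes, from the black rook on f1.
King squares — g1: attacked by Rf1; g2: attacked by Ph3; h2: attacked by Nf3.
Legal moves for White: none.
In check with no legal moves → checkmate.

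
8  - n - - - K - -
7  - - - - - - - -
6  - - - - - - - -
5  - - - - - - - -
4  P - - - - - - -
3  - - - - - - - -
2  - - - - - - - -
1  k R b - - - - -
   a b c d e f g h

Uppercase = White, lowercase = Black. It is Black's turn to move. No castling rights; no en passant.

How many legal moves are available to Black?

Black to move; king on a1.
In check: yes, from the white rook on b1.
Legal moves: Ka2, Kxb1.
Count: 2.

2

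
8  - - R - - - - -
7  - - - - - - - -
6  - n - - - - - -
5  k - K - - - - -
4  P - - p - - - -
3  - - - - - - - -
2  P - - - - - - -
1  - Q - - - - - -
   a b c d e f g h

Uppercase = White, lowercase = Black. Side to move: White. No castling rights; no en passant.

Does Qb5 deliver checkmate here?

After Qb5: black king on a5; in check: yes, from the white queen on b5.
King squares — a4: attacked by Qb5; b4: attacked by Qb5; b5: attacked by Pa4; a6: attacked by Qb5; b6: own knight.
Black has no legal moves → checkmate.

yes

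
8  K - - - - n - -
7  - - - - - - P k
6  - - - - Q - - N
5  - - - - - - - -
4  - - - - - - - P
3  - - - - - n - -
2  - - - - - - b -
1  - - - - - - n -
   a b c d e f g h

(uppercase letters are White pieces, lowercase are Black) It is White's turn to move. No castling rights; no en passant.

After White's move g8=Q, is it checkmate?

yes

After g8=Q: black king on h7; in check: yes, from the white queen on g8.
King squares — g6: attacked by Qe6; h6: attacked by Qe6; g7: attacked by Qg8; g8: attacked by Qe6; h8: attacked by Qg8.
Black has no legal moves → checkmate.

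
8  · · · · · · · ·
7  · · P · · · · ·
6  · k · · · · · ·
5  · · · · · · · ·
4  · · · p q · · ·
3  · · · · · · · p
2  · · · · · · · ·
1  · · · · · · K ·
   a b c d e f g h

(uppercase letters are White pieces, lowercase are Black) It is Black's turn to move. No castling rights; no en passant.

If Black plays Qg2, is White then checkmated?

yes

After Qg2: white king on g1; in check: yes, from the black queen on g2.
King squares — f1: attacked by Qg2; h1: attacked by Qg2; f2: attacked by Qg2; g2: attacked by Ph3; h2: attacked by Qg2.
White has no legal moves → checkmate.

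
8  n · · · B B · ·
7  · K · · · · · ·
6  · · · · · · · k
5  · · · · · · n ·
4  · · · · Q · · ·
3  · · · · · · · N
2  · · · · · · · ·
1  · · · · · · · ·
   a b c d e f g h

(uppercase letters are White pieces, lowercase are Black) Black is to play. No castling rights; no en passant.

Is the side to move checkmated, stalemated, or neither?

Black to move; black king on h6.
In check: yes, from the white bishop on f8.
King squares — g5: own knight; h5: attacked by Be8; g6: attacked by Qe4; g7: attacked by Bf8; h7: attacked by Qe4.
Legal moves for Black: none.
In check with no legal moves → checkmate.

checkmate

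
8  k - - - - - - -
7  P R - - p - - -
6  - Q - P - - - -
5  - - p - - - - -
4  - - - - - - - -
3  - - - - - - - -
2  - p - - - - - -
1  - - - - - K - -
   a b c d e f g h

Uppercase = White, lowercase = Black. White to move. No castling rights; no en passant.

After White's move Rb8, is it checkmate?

After Rb8: black king on a8; in check: yes, from the white rook on b8.
King squares — a7: attacked by Qb6; b7: attacked by Qb6; b8: attacked by Qb6.
Black has no legal moves → checkmate.

yes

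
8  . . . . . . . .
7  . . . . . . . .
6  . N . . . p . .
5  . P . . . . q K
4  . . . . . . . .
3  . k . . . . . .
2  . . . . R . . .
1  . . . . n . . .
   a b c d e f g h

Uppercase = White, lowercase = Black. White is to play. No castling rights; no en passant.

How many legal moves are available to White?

White to move; king on h5.
In check: yes, from the black queen on g5.
Legal moves: none.
Count: 0.

0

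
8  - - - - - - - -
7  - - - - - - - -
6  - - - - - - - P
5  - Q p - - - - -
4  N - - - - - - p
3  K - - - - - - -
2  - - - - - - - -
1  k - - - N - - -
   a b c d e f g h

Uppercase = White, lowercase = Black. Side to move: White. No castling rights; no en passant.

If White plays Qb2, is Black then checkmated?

After Qb2: black king on a1; in check: yes, from the white queen on b2.
King squares — b1: attacked by Qb2; a2: attacked by Qb2; b2: attacked by Ka3.
Black has no legal moves → checkmate.

yes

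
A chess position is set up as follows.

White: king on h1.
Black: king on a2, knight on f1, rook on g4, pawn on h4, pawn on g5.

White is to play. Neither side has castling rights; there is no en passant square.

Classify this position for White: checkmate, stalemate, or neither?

stalemate

White to move; white king on h1.
In check: no.
King squares — g1: attacked by Rg4; g2: attacked by Rg4; h2: attacked by Nf1.
Legal moves for White: none.
Not in check and no legal moves → stalemate.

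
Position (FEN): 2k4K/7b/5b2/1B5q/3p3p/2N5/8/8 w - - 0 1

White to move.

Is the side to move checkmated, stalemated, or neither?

White to move; white king on h8.
In check: yes, from the black bishop on f6.
King squares — g7: attacked by Bf6; h7: attacked by Qh5; g8: attacked by Bh7.
Legal moves for White: none.
In check with no legal moves → checkmate.

checkmate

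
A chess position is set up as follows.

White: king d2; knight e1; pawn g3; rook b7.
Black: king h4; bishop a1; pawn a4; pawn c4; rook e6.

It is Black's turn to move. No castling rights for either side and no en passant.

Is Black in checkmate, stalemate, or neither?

neither

Black to move; black king on h4.
In check: yes, from the white pawn on g3.
King squares — g3: available; h3: available; g4: available; g5: available; h5: available.
Legal moves for Black: Kh5, Kg5, Kg4, Kh3, Kxg3.
Black is in check but has 5 legal moves → neither.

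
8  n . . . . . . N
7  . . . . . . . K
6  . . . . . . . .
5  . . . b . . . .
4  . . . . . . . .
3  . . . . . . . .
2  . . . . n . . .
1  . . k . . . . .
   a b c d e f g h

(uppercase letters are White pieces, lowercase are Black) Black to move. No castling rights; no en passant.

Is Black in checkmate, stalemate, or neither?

Black to move; black king on c1.
In check: no.
Legal moves for Black include: Nc7, Nb6, Bg8+, Bf7, Bb7, Be6, Bc6, Be4+, Bc4, Bf3, Bb3, Bg2, Ba2, Bh1, Nf4, Nd4, Ng3, Nc3, ... (list truncated; more exist).
Black has legal moves and is not in check → neither.

neither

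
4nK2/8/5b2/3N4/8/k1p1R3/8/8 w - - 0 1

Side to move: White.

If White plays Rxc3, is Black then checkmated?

no

After Rxc3: black king on a3; in check: yes, from the white rook on c3.
Black has 4 legal replies: Ka4, Kb2, Ka2, Bxc3.
In check but a legal move exists → not checkmate.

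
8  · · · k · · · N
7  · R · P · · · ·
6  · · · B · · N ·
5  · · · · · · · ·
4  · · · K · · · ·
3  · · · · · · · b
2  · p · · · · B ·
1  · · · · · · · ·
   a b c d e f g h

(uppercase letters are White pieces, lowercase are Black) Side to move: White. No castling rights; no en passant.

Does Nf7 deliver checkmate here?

yes

After Nf7: black king on d8; in check: yes, from the white knight on f7.
King squares — c7: attacked by Bd6; d7: attacked by Rb7; e7: attacked by Bd6; c8: attacked by Pd7; e8: attacked by Pd7.
Black has no legal moves → checkmate.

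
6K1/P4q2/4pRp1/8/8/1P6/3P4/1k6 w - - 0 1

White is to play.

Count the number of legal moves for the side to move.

3

White to move; king on g8.
In check: yes, from the black queen on f7.
Legal moves: Kh8, Kxf7, Rxf7.
Count: 3.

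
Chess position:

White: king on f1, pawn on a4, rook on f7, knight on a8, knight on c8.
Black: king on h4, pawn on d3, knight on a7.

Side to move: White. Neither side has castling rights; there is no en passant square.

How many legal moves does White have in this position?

White to move; king on f1.
In check: no.
Legal moves: Ne7, Nxa7, Nd6, Ncb6, Nc7, Nab6, Rf8, Rh7+, Rg7, Re7, Rd7, Rc7, Rb7, Rxa7, Rf6, Rf5, Rf4+, Rf3, Rf2, Kg2, Kf2, Kg1, Ke1, a5.
Count: 24.

24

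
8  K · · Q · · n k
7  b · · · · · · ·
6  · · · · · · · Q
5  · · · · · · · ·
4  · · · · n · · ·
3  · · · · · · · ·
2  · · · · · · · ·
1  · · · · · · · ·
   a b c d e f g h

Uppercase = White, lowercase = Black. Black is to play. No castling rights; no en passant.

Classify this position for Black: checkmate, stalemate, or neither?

checkmate

Black to move; black king on h8.
In check: yes, from the white queen on h6.
King squares — g7: attacked by Qh6; h7: attacked by Qh6; g8: own knight.
Legal moves for Black: none.
In check with no legal moves → checkmate.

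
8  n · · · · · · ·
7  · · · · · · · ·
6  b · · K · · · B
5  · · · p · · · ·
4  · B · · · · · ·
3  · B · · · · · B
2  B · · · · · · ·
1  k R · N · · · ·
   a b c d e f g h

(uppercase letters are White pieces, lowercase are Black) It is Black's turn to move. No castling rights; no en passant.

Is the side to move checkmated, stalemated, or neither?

checkmate

Black to move; black king on a1.
In check: yes, from the white rook on b1.
King squares — b1: attacked by Ba2; a2: attacked by Bb3; b2: attacked by Rb1.
Legal moves for Black: none.
In check with no legal moves → checkmate.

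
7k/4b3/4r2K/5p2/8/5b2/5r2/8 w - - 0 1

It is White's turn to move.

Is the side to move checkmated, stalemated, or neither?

checkmate

White to move; white king on h6.
In check: yes, from the black rook on e6.
King squares — g5: attacked by Be7; h5: attacked by Bf3; g6: attacked by Re6; g7: attacked by Kh8; h7: attacked by Kh8.
Legal moves for White: none.
In check with no legal moves → checkmate.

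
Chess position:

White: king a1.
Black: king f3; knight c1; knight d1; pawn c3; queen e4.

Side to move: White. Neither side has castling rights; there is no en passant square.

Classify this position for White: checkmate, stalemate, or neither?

White to move; white king on a1.
In check: no.
King squares — b1: attacked by Qe4; a2: attacked by Nc1; b2: attacked by Nd1.
Legal moves for White: none.
Not in check and no legal moves → stalemate.

stalemate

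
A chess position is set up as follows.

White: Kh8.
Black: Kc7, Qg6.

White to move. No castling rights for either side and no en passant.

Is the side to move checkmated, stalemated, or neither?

White to move; white king on h8.
In check: no.
King squares — g7: attacked by Qg6; h7: attacked by Qg6; g8: attacked by Qg6.
Legal moves for White: none.
Not in check and no legal moves → stalemate.

stalemate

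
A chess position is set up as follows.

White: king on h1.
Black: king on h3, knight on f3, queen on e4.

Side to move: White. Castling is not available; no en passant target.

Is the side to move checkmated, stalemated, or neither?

White to move; white king on h1.
In check: no.
King squares — g1: attacked by Nf3; g2: attacked by Kh3; h2: attacked by Nf3.
Legal moves for White: none.
Not in check and no legal moves → stalemate.

stalemate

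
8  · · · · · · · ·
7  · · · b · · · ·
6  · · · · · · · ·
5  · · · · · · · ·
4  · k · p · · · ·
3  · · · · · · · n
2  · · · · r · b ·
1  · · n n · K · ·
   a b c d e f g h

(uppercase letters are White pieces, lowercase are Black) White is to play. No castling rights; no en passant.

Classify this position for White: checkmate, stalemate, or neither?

checkmate

White to move; white king on f1.
In check: yes, from the black bishop on g2.
King squares — e1: attacked by Re2; g1: attacked by Nh3; e2: attacked by Nc1; f2: attacked by Nd1; g2: attacked by Re2.
Legal moves for White: none.
In check with no legal moves → checkmate.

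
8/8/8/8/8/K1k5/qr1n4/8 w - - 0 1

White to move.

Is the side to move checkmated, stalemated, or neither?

checkmate

White to move; white king on a3.
In check: yes, from the black queen on a2.
King squares — a2: attacked by Rb2; b2: attacked by Qa2; b3: attacked by Qa2; a4: attacked by Qa2; b4: attacked by Rb2.
Legal moves for White: none.
In check with no legal moves → checkmate.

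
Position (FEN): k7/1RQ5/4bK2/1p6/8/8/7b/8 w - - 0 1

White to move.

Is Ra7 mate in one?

yes

After Ra7: black king on a8; in check: yes, from the white rook on a7.
King squares — a7: attacked by Qc7; b7: attacked by Ra7; b8: attacked by Qc7.
Black has no legal moves → checkmate.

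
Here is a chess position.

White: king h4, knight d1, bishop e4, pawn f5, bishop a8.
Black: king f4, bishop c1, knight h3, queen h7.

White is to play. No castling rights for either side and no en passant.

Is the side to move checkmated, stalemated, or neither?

White to move; white king on h4.
In check: yes, from the black queen on h7.
King squares — g3: attacked by Kf4; h3: attacked by Qh7; g4: attacked by Kf4; g5: attacked by Nh3; h5: attacked by Qh7.
Legal moves for White: none.
In check with no legal moves → checkmate.

checkmate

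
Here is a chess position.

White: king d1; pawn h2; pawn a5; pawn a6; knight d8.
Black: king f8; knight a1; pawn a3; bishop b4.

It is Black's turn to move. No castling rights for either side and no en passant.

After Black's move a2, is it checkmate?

no

After a2: white king on d1; in check: no.
White is not in check, so this cannot be checkmate.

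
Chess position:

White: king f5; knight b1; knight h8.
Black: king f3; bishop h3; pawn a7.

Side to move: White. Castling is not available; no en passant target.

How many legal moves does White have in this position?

4

White to move; king on f5.
In check: yes, from the black bishop on h3.
Legal moves: Kg6, Kf6, Kg5, Ke5.
Count: 4.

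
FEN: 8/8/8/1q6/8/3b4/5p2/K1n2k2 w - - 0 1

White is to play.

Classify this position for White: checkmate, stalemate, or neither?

stalemate

White to move; white king on a1.
In check: no.
King squares — b1: attacked by Bd3; a2: attacked by Nc1; b2: attacked by Qb5.
Legal moves for White: none.
Not in check and no legal moves → stalemate.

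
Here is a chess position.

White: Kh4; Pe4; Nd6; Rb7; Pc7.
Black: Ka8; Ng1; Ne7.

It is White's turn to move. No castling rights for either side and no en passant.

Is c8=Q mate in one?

no

After c8=Q: black king on a8; in check: yes, from the white queen on c8.
Black has 1 legal reply: Nxc8.
In check but a legal move exists → not checkmate.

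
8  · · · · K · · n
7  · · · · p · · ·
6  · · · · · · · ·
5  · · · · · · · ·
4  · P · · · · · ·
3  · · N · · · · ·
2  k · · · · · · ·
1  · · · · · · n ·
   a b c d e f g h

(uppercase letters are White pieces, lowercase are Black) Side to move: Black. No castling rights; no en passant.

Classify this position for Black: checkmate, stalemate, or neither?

neither

Black to move; black king on a2.
In check: yes, from the white knight on c3.
King squares — a1: available; b1: attacked by Nc3; b2: available; a3: available; b3: available.
Legal moves for Black: Kb3, Ka3, Kb2, Ka1.
Black is in check but has 4 legal moves → neither.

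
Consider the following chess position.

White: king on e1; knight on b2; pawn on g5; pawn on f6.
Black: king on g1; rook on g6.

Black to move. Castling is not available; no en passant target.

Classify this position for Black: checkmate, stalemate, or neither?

Black to move; black king on g1.
In check: no.
Legal moves for Black: Rg8, Rg7, Rh6, Rxf6, Rxg5, Kh2, Kg2, Kh1.
Black has 8 legal moves and is not in check → neither.

neither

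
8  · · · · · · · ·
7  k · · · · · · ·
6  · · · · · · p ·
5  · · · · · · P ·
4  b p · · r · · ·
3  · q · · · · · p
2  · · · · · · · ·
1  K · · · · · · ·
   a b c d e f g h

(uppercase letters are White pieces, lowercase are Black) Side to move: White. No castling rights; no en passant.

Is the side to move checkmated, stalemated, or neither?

stalemate

White to move; white king on a1.
In check: no.
King squares — b1: attacked by Qb3; a2: attacked by Qb3; b2: attacked by Qb3.
Legal moves for White: none.
Not in check and no legal moves → stalemate.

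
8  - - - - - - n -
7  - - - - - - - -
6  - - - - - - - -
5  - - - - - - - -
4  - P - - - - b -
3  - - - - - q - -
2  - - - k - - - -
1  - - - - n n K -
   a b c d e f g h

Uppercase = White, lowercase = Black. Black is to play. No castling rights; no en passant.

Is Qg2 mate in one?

yes

After Qg2: white king on g1; in check: yes, from the black queen on g2.
King squares — f1: attacked by Qg2; h1: attacked by Qg2; f2: attacked by Qg2; g2: attacked by Ne1; h2: attacked by Nf1.
White has no legal moves → checkmate.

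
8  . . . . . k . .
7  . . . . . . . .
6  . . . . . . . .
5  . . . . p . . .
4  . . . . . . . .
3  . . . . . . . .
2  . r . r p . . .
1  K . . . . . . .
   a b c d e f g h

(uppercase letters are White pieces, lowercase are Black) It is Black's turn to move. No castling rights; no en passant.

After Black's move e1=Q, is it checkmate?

After e1=Q: white king on a1; in check: yes, from the black queen on e1.
King squares — b1: attacked by Qe1; a2: attacked by Rb2; b2: attacked by Rd2.
White has no legal moves → checkmate.

yes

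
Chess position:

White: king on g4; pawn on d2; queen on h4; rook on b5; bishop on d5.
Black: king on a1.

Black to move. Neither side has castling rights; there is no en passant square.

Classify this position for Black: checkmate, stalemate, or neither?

Black to move; black king on a1.
In check: no.
King squares — b1: attacked by Rb5; a2: attacked by Bd5; b2: attacked by Rb5.
Legal moves for Black: none.
Not in check and no legal moves → stalemate.

stalemate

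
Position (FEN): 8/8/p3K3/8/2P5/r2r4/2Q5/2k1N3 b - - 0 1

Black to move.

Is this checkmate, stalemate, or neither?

checkmate

Black to move; black king on c1.
In check: yes, from the white queen on c2.
King squares — b1: attacked by Qc2; d1: attacked by Qc2; b2: attacked by Qc2; c2: attacked by Ne1; d2: attacked by Qc2.
Legal moves for Black: none.
In check with no legal moves → checkmate.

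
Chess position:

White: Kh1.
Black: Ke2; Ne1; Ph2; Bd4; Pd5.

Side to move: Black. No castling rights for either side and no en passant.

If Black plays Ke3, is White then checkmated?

After Ke3: white king on h1; in check: no.
White is not in check, so this cannot be checkmate.

no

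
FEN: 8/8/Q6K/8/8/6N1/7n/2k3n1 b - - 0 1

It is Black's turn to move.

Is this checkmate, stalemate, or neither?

Black to move; black king on c1.
In check: no.
Legal moves for Black: Ng4+, Nhf3, Nf1, Nh3, Ngf3, Ne2, Kd2, Kc2, Kb2, Kd1, Kb1.
Black has 11 legal moves and is not in check → neither.

neither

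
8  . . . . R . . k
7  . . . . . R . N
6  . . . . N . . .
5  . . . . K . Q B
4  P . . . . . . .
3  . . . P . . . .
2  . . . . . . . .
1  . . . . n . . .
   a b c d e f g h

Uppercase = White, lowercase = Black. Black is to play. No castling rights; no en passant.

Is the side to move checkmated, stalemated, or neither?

Black to move; black king on h8.
In check: yes, from the white rook on e8.
King squares — g7: attacked by Qg5; h7: attacked by Rf7; g8: attacked by Qg5.
Legal moves for Black: none.
In check with no legal moves → checkmate.

checkmate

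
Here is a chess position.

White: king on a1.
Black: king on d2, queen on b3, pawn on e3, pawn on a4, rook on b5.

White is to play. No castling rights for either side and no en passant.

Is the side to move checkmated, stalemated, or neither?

stalemate

White to move; white king on a1.
In check: no.
King squares — b1: attacked by Qb3; a2: attacked by Qb3; b2: attacked by Qb3.
Legal moves for White: none.
Not in check and no legal moves → stalemate.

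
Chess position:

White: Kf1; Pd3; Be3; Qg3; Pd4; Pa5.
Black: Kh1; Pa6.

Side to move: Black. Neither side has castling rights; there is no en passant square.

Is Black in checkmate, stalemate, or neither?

Black to move; black king on h1.
In check: no.
King squares — g1: attacked by Kf1; g2: attacked by Kf1; h2: attacked by Qg3.
Legal moves for Black: none.
Not in check and no legal moves → stalemate.

stalemate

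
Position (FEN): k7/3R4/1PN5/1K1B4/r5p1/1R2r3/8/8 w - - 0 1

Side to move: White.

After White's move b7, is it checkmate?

After b7: black king on a8; in check: yes, from the white pawn on b7.
King squares — a7: attacked by Nc6; b7: attacked by Rd7; b8: attacked by Nc6.
Black has no legal moves → checkmate.

yes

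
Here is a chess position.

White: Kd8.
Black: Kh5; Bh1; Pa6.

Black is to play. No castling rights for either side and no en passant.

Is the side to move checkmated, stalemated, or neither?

neither

Black to move; black king on h5.
In check: no.
Legal moves for Black: Kh6, Kg6, Kg5, Kh4, Kg4, Ba8, Bb7, Bc6, Bd5, Be4, Bf3, Bg2, a5.
Black has 13 legal moves and is not in check → neither.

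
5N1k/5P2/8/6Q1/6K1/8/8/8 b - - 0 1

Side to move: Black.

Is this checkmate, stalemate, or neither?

stalemate

Black to move; black king on h8.
In check: no.
King squares — g7: attacked by Qg5; h7: attacked by Nf8; g8: attacked by Qg5.
Legal moves for Black: none.
Not in check and no legal moves → stalemate.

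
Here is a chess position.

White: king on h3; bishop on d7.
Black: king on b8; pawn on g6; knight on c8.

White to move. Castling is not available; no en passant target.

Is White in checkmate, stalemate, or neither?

neither

White to move; white king on h3.
In check: no.
Legal moves for White: Be8, Bxc8, Be6, Bc6, Bf5, Bb5, Bg4, Ba4, Kh4, Kg4, Kg3, Kh2, Kg2.
White has 13 legal moves and is not in check → neither.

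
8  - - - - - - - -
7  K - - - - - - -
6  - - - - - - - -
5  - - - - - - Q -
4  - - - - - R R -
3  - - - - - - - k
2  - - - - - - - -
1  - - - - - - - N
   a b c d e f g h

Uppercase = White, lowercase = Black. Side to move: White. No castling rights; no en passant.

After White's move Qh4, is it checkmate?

After Qh4: black king on h3; in check: yes, from the white queen on h4.
King squares — g2: attacked by Rg4; h2: attacked by Qh4; g3: attacked by Nh1; g4: attacked by Rf4; h4: attacked by Rg4.
Black has no legal moves → checkmate.

yes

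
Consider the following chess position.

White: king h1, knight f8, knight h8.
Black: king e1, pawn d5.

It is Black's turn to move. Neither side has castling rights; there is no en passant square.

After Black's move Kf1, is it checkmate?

After Kf1: white king on h1; in check: no.
White is not in check, so this cannot be checkmate.

no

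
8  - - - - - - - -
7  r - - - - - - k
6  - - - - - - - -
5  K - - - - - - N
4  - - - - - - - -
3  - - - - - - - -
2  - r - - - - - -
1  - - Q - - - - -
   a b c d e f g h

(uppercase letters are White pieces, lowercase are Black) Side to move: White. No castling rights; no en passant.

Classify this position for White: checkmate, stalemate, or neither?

White to move; white king on a5.
In check: yes, from the black rook on a7.
King squares — a4: attacked by Ra7; b4: attacked by Rb2; b5: attacked by Rb2; a6: attacked by Ra7; b6: attacked by Rb2.
Legal moves for White: none.
In check with no legal moves → checkmate.

checkmate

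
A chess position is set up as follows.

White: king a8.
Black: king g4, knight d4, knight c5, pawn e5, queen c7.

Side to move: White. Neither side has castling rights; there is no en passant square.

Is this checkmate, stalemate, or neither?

White to move; white king on a8.
In check: no.
King squares — a7: attacked by Qc7; b7: attacked by Nc5; b8: attacked by Qc7.
Legal moves for White: none.
Not in check and no legal moves → stalemate.

stalemate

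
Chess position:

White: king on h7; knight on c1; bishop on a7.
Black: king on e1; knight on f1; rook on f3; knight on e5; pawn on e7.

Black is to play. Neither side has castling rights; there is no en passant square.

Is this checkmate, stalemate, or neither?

Black to move; black king on e1.
In check: no.
Legal moves for Black include: Nf7, Nd7, Ng6, Nc6, Ng4, Nc4, Nd3, Rf8, Rf7+, Rf6, Rf5, Rf4, Rh3+, Rg3, Re3, Rd3, Rc3, Rb3, ... (list truncated; more exist).
Black has legal moves and is not in check → neither.

neither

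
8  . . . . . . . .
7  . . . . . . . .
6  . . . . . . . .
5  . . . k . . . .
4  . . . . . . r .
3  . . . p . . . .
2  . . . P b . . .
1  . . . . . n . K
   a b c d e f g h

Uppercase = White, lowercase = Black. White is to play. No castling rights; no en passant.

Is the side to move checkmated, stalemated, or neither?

stalemate

White to move; white king on h1.
In check: no.
King squares — g1: attacked by Rg4; g2: attacked by Rg4; h2: attacked by Nf1.
Legal moves for White: none.
Not in check and no legal moves → stalemate.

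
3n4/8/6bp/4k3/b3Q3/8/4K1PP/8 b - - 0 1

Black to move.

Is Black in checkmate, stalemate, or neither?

neither

Black to move; black king on e5.
In check: yes, from the white queen on e4.
King squares — d4: attacked by Qe4; e4: available; f4: attacked by Qe4; d5: attacked by Qe4; f5: attacked by Qe4; d6: available; e6: attacked by Qe4; f6: available.
Legal moves for Black: Kf6, Kd6, Kxe4, Bxe4.
Black is in check but has 4 legal moves → neither.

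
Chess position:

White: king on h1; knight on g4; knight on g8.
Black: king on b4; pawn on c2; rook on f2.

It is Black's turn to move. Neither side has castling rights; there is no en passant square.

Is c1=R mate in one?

yes

After c1=R: white king on h1; in check: yes, from the black rook on c1.
King squares — g1: attacked by Rc1; g2: attacked by Rf2; h2: attacked by Rf2.
White has no legal moves → checkmate.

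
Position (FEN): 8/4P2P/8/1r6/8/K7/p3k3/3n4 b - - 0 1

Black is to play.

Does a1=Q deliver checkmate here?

yes

After a1=Q: white king on a3; in check: yes, from the black queen on a1.
King squares — a2: attacked by Qa1; b2: attacked by Qa1; b3: attacked by Rb5; a4: attacked by Qa1; b4: attacked by Rb5.
White has no legal moves → checkmate.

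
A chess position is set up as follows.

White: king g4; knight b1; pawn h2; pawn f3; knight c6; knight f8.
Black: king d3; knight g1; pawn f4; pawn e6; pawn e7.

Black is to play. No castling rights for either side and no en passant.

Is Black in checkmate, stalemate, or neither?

neither

Black to move; black king on d3.
In check: no.
Legal moves for Black: Kc4, Ke3, Ke2, Kc2, Nh3, Nxf3, Ne2, e5.
Black has 8 legal moves and is not in check → neither.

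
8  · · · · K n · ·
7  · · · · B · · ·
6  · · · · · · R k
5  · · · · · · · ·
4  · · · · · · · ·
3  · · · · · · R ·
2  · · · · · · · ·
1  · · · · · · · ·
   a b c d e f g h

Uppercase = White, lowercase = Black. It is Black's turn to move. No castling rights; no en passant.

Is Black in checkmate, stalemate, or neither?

neither

Black to move; black king on h6.
In check: yes, from the white rook on g6.
King squares — g5: attacked by Rg3; h5: available; g6: attacked by Rg3; g7: attacked by Rg6; h7: available.
Legal moves for Black: Kh7, Kh5, Nxg6.
Black is in check but has 3 legal moves → neither.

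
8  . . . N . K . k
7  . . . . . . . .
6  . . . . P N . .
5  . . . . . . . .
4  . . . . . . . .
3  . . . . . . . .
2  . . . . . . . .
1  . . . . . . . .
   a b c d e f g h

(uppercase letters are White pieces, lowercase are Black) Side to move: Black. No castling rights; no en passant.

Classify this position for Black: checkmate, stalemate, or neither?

Black to move; black king on h8.
In check: no.
King squares — g7: attacked by Kf8; h7: attacked by Nf6; g8: attacked by Nf6.
Legal moves for Black: none.
Not in check and no legal moves → stalemate.

stalemate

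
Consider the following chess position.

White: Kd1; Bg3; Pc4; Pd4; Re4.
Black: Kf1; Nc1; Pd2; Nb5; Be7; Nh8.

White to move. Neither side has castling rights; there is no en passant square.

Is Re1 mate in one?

After Re1: black king on f1; in check: yes, from the white rook on e1.
Black has 5 legal replies: Kg2, dxe1=Q+, dxe1=R+, dxe1=B, dxe1=N.
In check but a legal move exists → not checkmate.

no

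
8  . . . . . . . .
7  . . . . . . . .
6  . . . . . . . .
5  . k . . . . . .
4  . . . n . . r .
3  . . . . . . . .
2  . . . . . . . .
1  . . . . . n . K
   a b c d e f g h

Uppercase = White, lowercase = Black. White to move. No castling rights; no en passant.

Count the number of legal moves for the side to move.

White to move; king on h1.
In check: no.
Legal moves: none.
Count: 0.

0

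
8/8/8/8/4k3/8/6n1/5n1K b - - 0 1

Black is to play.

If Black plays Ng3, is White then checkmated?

After Ng3: white king on h1; in check: yes, from the black knight on g3.
White has 3 legal replies: Kh2, Kxg2, Kg1.
In check but a legal move exists → not checkmate.

no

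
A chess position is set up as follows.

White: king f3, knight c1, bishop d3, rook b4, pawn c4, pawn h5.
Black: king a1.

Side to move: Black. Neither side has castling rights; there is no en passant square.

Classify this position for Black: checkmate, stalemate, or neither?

stalemate

Black to move; black king on a1.
In check: no.
King squares — b1: attacked by Bd3; a2: attacked by Nc1; b2: attacked by Rb4.
Legal moves for Black: none.
Not in check and no legal moves → stalemate.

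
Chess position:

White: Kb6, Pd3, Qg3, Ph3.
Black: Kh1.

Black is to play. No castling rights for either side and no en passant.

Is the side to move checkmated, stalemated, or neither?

Black to move; black king on h1.
In check: no.
King squares — g1: attacked by Qg3; g2: attacked by Qg3; h2: attacked by Qg3.
Legal moves for Black: none.
Not in check and no legal moves → stalemate.

stalemate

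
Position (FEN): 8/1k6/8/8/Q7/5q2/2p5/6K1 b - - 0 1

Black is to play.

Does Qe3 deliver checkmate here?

no

After Qe3: white king on g1; in check: yes, from the black queen on e3.
White has 4 legal replies: Kh2, Kg2, Kh1, Kf1.
In check but a legal move exists → not checkmate.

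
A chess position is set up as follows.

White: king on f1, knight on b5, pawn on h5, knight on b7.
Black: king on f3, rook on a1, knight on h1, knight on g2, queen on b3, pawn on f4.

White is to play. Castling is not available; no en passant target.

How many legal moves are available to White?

White to move; king on f1.
In check: yes, from the black rook on a1.
Legal moves: none.
Count: 0.

0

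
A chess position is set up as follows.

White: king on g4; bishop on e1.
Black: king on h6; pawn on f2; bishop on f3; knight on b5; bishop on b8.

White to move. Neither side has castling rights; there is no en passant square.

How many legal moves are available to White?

White to move; king on g4.
In check: yes, from the black bishop on f3.
Legal moves: Kf5, Kh4, Kh3, Kxf3.
Count: 4.

4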